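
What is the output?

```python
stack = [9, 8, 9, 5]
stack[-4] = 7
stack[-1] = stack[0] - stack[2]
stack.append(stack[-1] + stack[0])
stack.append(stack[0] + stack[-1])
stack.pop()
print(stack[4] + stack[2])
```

14

stack[-4] = 7 → [7, 8, 9, 5]
stack[-1] = stack[0]-stack[2] = 7-9 = -2 → [7, 8, 9, -2]
append stack[-1]+stack[0] = (-2)+7 = 5 → [7, 8, 9, -2, 5]
append stack[0]+stack[-1] = 7+5 = 12 → [7, 8, 9, -2, 5, 12]
pop() removes 12 → [7, 8, 9, -2, 5]
stack[4]+stack[2] = 5+9 = 14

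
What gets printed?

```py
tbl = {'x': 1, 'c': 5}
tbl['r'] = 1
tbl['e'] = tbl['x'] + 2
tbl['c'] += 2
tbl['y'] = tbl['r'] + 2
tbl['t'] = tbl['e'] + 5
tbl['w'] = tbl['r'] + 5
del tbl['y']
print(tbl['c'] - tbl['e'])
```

4

tbl['r'] = 1 → {'x': 1, 'c': 5, 'r': 1}
tbl['e'] = tbl['x']+2 = 3 → {'x': 1, 'c': 5, 'r': 1, 'e': 3}
tbl['c'] = 5+2 = 7 → {'x': 1, 'c': 7, 'r': 1, 'e': 3}
tbl['y'] = tbl['r']+2 = 3 → {'x': 1, 'c': 7, 'r': 1, 'e': 3, 'y': 3}
tbl['t'] = tbl['e']+5 = 8 → {'x': 1, 'c': 7, 'r': 1, 'e': 3, 'y': 3, 't': 8}
tbl['w'] = tbl['r']+5 = 6 → {'x': 1, 'c': 7, 'r': 1, 'e': 3, 'y': 3, 't': 8, 'w': 6}
del 'y' → {'x': 1, 'c': 7, 'r': 1, 'e': 3, 't': 8, 'w': 6}
tbl['c']-tbl['e'] = 7-3 = 4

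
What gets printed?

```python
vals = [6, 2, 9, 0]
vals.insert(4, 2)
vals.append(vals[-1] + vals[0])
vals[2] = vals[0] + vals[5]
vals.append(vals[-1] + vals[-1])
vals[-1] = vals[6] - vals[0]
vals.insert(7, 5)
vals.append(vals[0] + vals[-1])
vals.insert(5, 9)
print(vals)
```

insert 2 at 4 → [6, 2, 9, 0, 2]
append vals[-1]+vals[0] = 2+6 = 8 → [6, 2, 9, 0, 2, 8]
vals[2] = vals[0]+vals[5] = 6+8 = 14 → [6, 2, 14, 0, 2, 8]
append vals[-1]+vals[-1] = 8+8 = 16 → [6, 2, 14, 0, 2, 8, 16]
vals[-1] = vals[6]-vals[0] = 16-6 = 10 → [6, 2, 14, 0, 2, 8, 10]
insert 5 at 7 → [6, 2, 14, 0, 2, 8, 10, 5]
append vals[0]+vals[-1] = 6+5 = 11 → [6, 2, 14, 0, 2, 8, 10, 5, 11]
insert 9 at 5 → [6, 2, 14, 0, 2, 9, 8, 10, 5, 11]

[6, 2, 14, 0, 2, 9, 8, 10, 5, 11]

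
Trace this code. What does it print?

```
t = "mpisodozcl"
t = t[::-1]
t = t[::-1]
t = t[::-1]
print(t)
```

reverse → 'lczodosipm'
reverse → 'mpisodozcl'
reverse → 'lczodosipm'

lczodosipm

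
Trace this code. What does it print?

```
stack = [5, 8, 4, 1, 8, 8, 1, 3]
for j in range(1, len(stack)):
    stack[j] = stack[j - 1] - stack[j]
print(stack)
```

j=1: stack[1] = 5-8 = -3 → [5, -3, 4, 1, 8, 8, 1, 3]
j=2: stack[2] = (-3)-4 = -7 → [5, -3, -7, 1, 8, 8, 1, 3]
j=3: stack[3] = (-7)-1 = -8 → [5, -3, -7, -8, 8, 8, 1, 3]
j=4: stack[4] = (-8)-8 = -16 → [5, -3, -7, -8, -16, 8, 1, 3]
j=5: stack[5] = (-16)-8 = -24 → [5, -3, -7, -8, -16, -24, 1, 3]
j=6: stack[6] = (-24)-1 = -25 → [5, -3, -7, -8, -16, -24, -25, 3]
j=7: stack[7] = (-25)-3 = -28 → [5, -3, -7, -8, -16, -24, -25, -28]

[5, -3, -7, -8, -16, -24, -25, -28]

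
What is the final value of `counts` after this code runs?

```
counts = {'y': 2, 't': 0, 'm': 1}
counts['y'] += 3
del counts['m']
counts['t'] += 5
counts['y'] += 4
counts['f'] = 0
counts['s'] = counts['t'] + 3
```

{'y': 9, 't': 5, 'f': 0, 's': 8}

counts['y'] = 2+3 = 5 → {'y': 5, 't': 0, 'm': 1}
del 'm' → {'y': 5, 't': 0}
counts['t'] = 0+5 = 5 → {'y': 5, 't': 5}
counts['y'] = 5+4 = 9 → {'y': 9, 't': 5}
counts['f'] = 0 → {'y': 9, 't': 5, 'f': 0}
counts['s'] = counts['t']+3 = 8 → {'y': 9, 't': 5, 'f': 0, 's': 8}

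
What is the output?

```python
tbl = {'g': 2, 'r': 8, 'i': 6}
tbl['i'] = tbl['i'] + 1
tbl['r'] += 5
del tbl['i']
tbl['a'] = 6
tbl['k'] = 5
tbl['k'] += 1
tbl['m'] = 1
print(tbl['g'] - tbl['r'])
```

-11

tbl['i'] = tbl['i']+1 = 7 → {'g': 2, 'r': 8, 'i': 7}
tbl['r'] = 8+5 = 13 → {'g': 2, 'r': 13, 'i': 7}
del 'i' → {'g': 2, 'r': 13}
tbl['a'] = 6 → {'g': 2, 'r': 13, 'a': 6}
tbl['k'] = 5 → {'g': 2, 'r': 13, 'a': 6, 'k': 5}
tbl['k'] = 5+1 = 6 → {'g': 2, 'r': 13, 'a': 6, 'k': 6}
tbl['m'] = 1 → {'g': 2, 'r': 13, 'a': 6, 'k': 6, 'm': 1}
tbl['g']-tbl['r'] = 2-13 = -11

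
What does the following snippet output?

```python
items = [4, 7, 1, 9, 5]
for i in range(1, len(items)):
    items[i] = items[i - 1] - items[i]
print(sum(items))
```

i=1: items[1] = 4-7 = -3 → [4, -3, 1, 9, 5]
i=2: items[2] = (-3)-1 = -4 → [4, -3, -4, 9, 5]
i=3: items[3] = (-4)-9 = -13 → [4, -3, -4, -13, 5]
i=4: items[4] = (-13)-5 = -18 → [4, -3, -4, -13, -18]
sum = -34

-34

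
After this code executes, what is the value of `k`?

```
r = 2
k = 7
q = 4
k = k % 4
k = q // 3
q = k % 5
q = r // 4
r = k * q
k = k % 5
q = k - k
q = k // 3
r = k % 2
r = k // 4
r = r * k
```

1

k = 7%4 = 3
k = 4//3 = 1
q = 1%5 = 1
q = 2//4 = 0
r = 1*0 = 0
k = 1%5 = 1
q = 1-1 = 0
q = 1//3 = 0
r = 1%2 = 1
r = 1//4 = 0
r = 0*1 = 0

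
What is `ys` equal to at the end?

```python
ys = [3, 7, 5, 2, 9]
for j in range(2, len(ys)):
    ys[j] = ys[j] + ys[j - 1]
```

[3, 7, 12, 14, 23]

j=2: ys[2] = 5+7 = 12 → [3, 7, 12, 2, 9]
j=3: ys[3] = 2+12 = 14 → [3, 7, 12, 14, 9]
j=4: ys[4] = 9+14 = 23 → [3, 7, 12, 14, 23]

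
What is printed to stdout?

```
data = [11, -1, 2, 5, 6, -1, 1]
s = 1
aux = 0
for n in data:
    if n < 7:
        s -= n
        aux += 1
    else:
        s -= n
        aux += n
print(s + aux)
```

-5

n=11: not <7, s = 1-11 = -10; aux=11
n=-1: <7, s = (-10)-(-1) = -9; aux=12
n=2: <7, s = (-9)-2 = -11; aux=13
n=5: <7, s = (-11)-5 = -16; aux=14
n=6: <7, s = (-16)-6 = -22; aux=15
n=-1: <7, s = (-22)-(-1) = -21; aux=16
n=1: <7, s = (-21)-1 = -22; aux=17
s+aux = (-22)+17 = -5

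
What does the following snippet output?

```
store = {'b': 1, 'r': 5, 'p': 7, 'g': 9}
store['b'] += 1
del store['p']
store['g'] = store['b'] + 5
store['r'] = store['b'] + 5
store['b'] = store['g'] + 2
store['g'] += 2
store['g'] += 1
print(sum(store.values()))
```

store['b'] = 1+1 = 2 → {'b': 2, 'r': 5, 'p': 7, 'g': 9}
del 'p' → {'b': 2, 'r': 5, 'g': 9}
store['g'] = store['b']+5 = 7 → {'b': 2, 'r': 5, 'g': 7}
store['r'] = store['b']+5 = 7 → {'b': 2, 'r': 7, 'g': 7}
store['b'] = store['g']+2 = 9 → {'b': 9, 'r': 7, 'g': 7}
store['g'] = 7+2 = 9 → {'b': 9, 'r': 7, 'g': 9}
store['g'] = 9+1 = 10 → {'b': 9, 'r': 7, 'g': 10}
sum of values = 26

26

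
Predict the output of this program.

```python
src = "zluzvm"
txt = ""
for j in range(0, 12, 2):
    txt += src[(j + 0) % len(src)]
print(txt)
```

zuvzuv

j=0: add src[0]='z' → 'z'
j=2: add src[2]='u' → 'zu'
j=4: add src[4]='v' → 'zuv'
j=6: add src[0]='z' → 'zuvz'
j=8: add src[2]='u' → 'zuvzu'
j=10: add src[4]='v' → 'zuvzuv'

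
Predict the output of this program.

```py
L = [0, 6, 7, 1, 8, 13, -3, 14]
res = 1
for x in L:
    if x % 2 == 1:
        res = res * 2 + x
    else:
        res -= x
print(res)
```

x=0: not odd, res = 1-0 = 1
x=6: not odd, res = 1-6 = -5
x=7: odd, res = (-5)*2+7 = -3
x=1: odd, res = (-3)*2+1 = -5
x=8: not odd, res = (-5)-8 = -13
x=13: odd, res = (-13)*2+13 = -13
x=-3: odd, res = (-13)*2+(-3) = -29
x=14: not odd, res = (-29)-14 = -43

-43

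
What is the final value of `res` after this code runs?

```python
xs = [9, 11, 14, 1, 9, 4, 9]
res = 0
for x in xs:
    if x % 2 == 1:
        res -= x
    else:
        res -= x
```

x=9: odd, res = 0-9 = -9
x=11: odd, res = (-9)-11 = -20
x=14: not odd, res = (-20)-14 = -34
x=1: odd, res = (-34)-1 = -35
x=9: odd, res = (-35)-9 = -44
x=4: not odd, res = (-44)-4 = -48
x=9: odd, res = (-48)-9 = -57

-57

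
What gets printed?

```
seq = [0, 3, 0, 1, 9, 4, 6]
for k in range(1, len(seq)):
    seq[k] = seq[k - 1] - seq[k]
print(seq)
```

[0, -3, -3, -4, -13, -17, -23]

k=1: seq[1] = 0-3 = -3 → [0, -3, 0, 1, 9, 4, 6]
k=2: seq[2] = (-3)-0 = -3 → [0, -3, -3, 1, 9, 4, 6]
k=3: seq[3] = (-3)-1 = -4 → [0, -3, -3, -4, 9, 4, 6]
k=4: seq[4] = (-4)-9 = -13 → [0, -3, -3, -4, -13, 4, 6]
k=5: seq[5] = (-13)-4 = -17 → [0, -3, -3, -4, -13, -17, 6]
k=6: seq[6] = (-17)-6 = -23 → [0, -3, -3, -4, -13, -17, -23]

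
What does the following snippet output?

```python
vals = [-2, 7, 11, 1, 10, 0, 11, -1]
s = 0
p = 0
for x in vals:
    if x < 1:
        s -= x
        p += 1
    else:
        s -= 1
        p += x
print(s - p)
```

-45

x=-2: <1, s = 0-(-2) = 2; p=1
x=7: not <1, s = 2-1 = 1; p=8
x=11: not <1, s = 1-1 = 0; p=19
x=1: not <1, s = 0-1 = -1; p=20
x=10: not <1, s = (-1)-1 = -2; p=30
x=0: <1, s = (-2)-0 = -2; p=31
x=11: not <1, s = (-2)-1 = -3; p=42
x=-1: <1, s = (-3)-(-1) = -2; p=43
s-p = (-2)-43 = -45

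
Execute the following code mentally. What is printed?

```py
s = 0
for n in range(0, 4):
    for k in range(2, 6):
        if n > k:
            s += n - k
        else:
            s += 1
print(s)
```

n=0,k=2: not 0>2, s = 0+1 = 1
n=0,k=3: not 0>3, s = 1+1 = 2
n=0,k=4: not 0>4, s = 2+1 = 3
n=0,k=5: not 0>5, s = 3+1 = 4
n=1,k=2: not 1>2, s = 4+1 = 5
n=1,k=3: not 1>3, s = 5+1 = 6
n=1,k=4: not 1>4, s = 6+1 = 7
n=1,k=5: not 1>5, s = 7+1 = 8
n=2,k=2: not 2>2, s = 8+1 = 9
n=2,k=3: not 2>3, s = 9+1 = 10
n=2,k=4: not 2>4, s = 10+1 = 11
n=2,k=5: not 2>5, s = 11+1 = 12
n=3,k=2: 3>2, s = 12+1 = 13
n=3,k=3: not 3>3, s = 13+1 = 14
n=3,k=4: not 3>4, s = 14+1 = 15
n=3,k=5: not 3>5, s = 15+1 = 16

16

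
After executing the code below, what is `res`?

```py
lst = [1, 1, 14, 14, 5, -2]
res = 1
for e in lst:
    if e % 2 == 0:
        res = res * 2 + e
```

e=1: not even
e=1: not even
e=14: even, res = 1*2+14 = 16
e=14: even, res = 16*2+14 = 46
e=5: not even
e=-2: even, res = 46*2+(-2) = 90

90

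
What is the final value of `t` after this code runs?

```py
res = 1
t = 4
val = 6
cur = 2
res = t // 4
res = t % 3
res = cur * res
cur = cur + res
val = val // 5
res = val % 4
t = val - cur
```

-3

res = 4//4 = 1
res = 4%3 = 1
res = 2*1 = 2
cur = 2+2 = 4
val = 6//5 = 1
res = 1%4 = 1
t = 1-4 = -3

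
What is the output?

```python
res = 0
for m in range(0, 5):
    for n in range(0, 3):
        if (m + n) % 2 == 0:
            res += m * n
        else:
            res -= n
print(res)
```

m=0,n=0: even sum, res = 0+0 = 0
m=0,n=1: odd sum, res = 0-1 = -1
m=0,n=2: even sum, res = (-1)+0 = -1
m=1,n=0: odd sum, res = (-1)-0 = -1
m=1,n=1: even sum, res = (-1)+1 = 0
m=1,n=2: odd sum, res = 0-2 = -2
m=2,n=0: even sum, res = (-2)+0 = -2
m=2,n=1: odd sum, res = (-2)-1 = -3
m=2,n=2: even sum, res = (-3)+4 = 1
m=3,n=0: odd sum, res = 1-0 = 1
m=3,n=1: even sum, res = 1+3 = 4
m=3,n=2: odd sum, res = 4-2 = 2
m=4,n=0: even sum, res = 2+0 = 2
m=4,n=1: odd sum, res = 2-1 = 1
m=4,n=2: even sum, res = 1+8 = 9

9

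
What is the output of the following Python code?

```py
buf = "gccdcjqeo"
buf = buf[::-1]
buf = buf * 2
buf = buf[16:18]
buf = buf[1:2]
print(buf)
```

g

reverse → 'oeqjcdccg'
repeat ×2 → 'oeqjcdccgoeqjcdccg'
slice [16:18] → 'cg'
slice [1:2] → 'g'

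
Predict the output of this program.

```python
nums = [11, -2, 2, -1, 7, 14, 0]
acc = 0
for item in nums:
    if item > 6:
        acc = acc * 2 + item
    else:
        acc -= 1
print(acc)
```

item=11: >6, acc = 0*2+11 = 11
item=-2: not >6, acc = 11-1 = 10
item=2: not >6, acc = 10-1 = 9
item=-1: not >6, acc = 9-1 = 8
item=7: >6, acc = 8*2+7 = 23
item=14: >6, acc = 23*2+14 = 60
item=0: not >6, acc = 60-1 = 59

59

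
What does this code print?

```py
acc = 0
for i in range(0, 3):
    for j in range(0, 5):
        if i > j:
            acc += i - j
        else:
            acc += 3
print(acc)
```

i=0,j=0: not 0>0, acc = 0+3 = 3
i=0,j=1: not 0>1, acc = 3+3 = 6
i=0,j=2: not 0>2, acc = 6+3 = 9
i=0,j=3: not 0>3, acc = 9+3 = 12
i=0,j=4: not 0>4, acc = 12+3 = 15
i=1,j=0: 1>0, acc = 15+1 = 16
i=1,j=1: not 1>1, acc = 16+3 = 19
i=1,j=2: not 1>2, acc = 19+3 = 22
i=1,j=3: not 1>3, acc = 22+3 = 25
i=1,j=4: not 1>4, acc = 25+3 = 28
i=2,j=0: 2>0, acc = 28+2 = 30
i=2,j=1: 2>1, acc = 30+1 = 31
i=2,j=2: not 2>2, acc = 31+3 = 34
i=2,j=3: not 2>3, acc = 34+3 = 37
i=2,j=4: not 2>4, acc = 37+3 = 40

40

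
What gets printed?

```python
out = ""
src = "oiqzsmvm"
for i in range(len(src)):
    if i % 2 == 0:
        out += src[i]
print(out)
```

i=0: add 'o' → 'o'
i=1: skip
i=2: add 'q' → 'oq'
i=3: skip
i=4: add 's' → 'oqs'
i=5: skip
i=6: add 'v' → 'oqsv'
i=7: skip

oqsv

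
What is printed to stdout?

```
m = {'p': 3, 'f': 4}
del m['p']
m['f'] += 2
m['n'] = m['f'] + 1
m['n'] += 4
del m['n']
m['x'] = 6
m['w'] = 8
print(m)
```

{'f': 6, 'x': 6, 'w': 8}

del 'p' → {'f': 4}
m['f'] = 4+2 = 6 → {'f': 6}
m['n'] = m['f']+1 = 7 → {'f': 6, 'n': 7}
m['n'] = 7+4 = 11 → {'f': 6, 'n': 11}
del 'n' → {'f': 6}
m['x'] = 6 → {'f': 6, 'x': 6}
m['w'] = 8 → {'f': 6, 'x': 6, 'w': 8}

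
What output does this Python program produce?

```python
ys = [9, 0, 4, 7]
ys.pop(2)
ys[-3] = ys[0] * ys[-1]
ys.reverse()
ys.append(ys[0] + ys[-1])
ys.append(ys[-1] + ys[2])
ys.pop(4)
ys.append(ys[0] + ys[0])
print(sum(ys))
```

154

pop(2) removes 4 → [9, 0, 7]
ys[-3] = ys[0]*ys[-1] = 9*7 = 63 → [63, 0, 7]
reverse → [7, 0, 63]
append ys[0]+ys[-1] = 7+63 = 70 → [7, 0, 63, 70]
append ys[-1]+ys[2] = 70+63 = 133 → [7, 0, 63, 70, 133]
pop(4) removes 133 → [7, 0, 63, 70]
append ys[0]+ys[0] = 7+7 = 14 → [7, 0, 63, 70, 14]
sum = 154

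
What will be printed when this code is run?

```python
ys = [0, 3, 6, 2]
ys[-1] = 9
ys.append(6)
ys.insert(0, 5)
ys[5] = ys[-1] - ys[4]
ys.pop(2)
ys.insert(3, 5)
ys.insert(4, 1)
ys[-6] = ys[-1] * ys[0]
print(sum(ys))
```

8

ys[-1] = 9 → [0, 3, 6, 9]
append 6 → [0, 3, 6, 9, 6]
insert 5 at 0 → [5, 0, 3, 6, 9, 6]
ys[5] = ys[-1]-ys[4] = 6-9 = -3 → [5, 0, 3, 6, 9, -3]
pop(2) removes 3 → [5, 0, 6, 9, -3]
insert 5 at 3 → [5, 0, 6, 5, 9, -3]
insert 1 at 4 → [5, 0, 6, 5, 1, 9, -3]
ys[-6] = ys[-1]*ys[0] = (-3)*5 = -15 → [5, -15, 6, 5, 1, 9, -3]
sum = 8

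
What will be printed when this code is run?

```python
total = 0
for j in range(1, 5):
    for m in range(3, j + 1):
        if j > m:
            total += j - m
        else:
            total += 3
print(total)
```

j=3,m=3: not 3>3, total = 0+3 = 3
j=4,m=3: 4>3, total = 3+1 = 4
j=4,m=4: not 4>4, total = 4+3 = 7

7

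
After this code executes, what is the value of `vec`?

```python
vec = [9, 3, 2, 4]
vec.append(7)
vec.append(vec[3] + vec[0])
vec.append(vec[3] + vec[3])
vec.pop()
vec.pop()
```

[9, 3, 2, 4, 7]

append 7 → [9, 3, 2, 4, 7]
append vec[3]+vec[0] = 4+9 = 13 → [9, 3, 2, 4, 7, 13]
append vec[3]+vec[3] = 4+4 = 8 → [9, 3, 2, 4, 7, 13, 8]
pop() removes 8 → [9, 3, 2, 4, 7, 13]
pop() removes 13 → [9, 3, 2, 4, 7]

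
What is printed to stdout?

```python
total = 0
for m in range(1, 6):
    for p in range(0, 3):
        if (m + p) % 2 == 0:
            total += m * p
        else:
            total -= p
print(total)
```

m=1,p=0: odd sum, total = 0-0 = 0
m=1,p=1: even sum, total = 0+1 = 1
m=1,p=2: odd sum, total = 1-2 = -1
m=2,p=0: even sum, total = (-1)+0 = -1
m=2,p=1: odd sum, total = (-1)-1 = -2
m=2,p=2: even sum, total = (-2)+4 = 2
m=3,p=0: odd sum, total = 2-0 = 2
m=3,p=1: even sum, total = 2+3 = 5
m=3,p=2: odd sum, total = 5-2 = 3
m=4,p=0: even sum, total = 3+0 = 3
m=4,p=1: odd sum, total = 3-1 = 2
m=4,p=2: even sum, total = 2+8 = 10
m=5,p=0: odd sum, total = 10-0 = 10
m=5,p=1: even sum, total = 10+5 = 15
m=5,p=2: odd sum, total = 15-2 = 13

13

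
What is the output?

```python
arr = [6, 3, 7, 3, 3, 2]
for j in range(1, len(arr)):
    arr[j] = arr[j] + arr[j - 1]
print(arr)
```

j=1: arr[1] = 3+6 = 9 → [6, 9, 7, 3, 3, 2]
j=2: arr[2] = 7+9 = 16 → [6, 9, 16, 3, 3, 2]
j=3: arr[3] = 3+16 = 19 → [6, 9, 16, 19, 3, 2]
j=4: arr[4] = 3+19 = 22 → [6, 9, 16, 19, 22, 2]
j=5: arr[5] = 2+22 = 24 → [6, 9, 16, 19, 22, 24]

[6, 9, 16, 19, 22, 24]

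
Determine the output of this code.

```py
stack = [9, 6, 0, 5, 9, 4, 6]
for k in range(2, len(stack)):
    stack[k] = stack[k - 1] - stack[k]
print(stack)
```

[9, 6, 6, 1, -8, -12, -18]

k=2: stack[2] = 6-0 = 6 → [9, 6, 6, 5, 9, 4, 6]
k=3: stack[3] = 6-5 = 1 → [9, 6, 6, 1, 9, 4, 6]
k=4: stack[4] = 1-9 = -8 → [9, 6, 6, 1, -8, 4, 6]
k=5: stack[5] = (-8)-4 = -12 → [9, 6, 6, 1, -8, -12, 6]
k=6: stack[6] = (-12)-6 = -18 → [9, 6, 6, 1, -8, -12, -18]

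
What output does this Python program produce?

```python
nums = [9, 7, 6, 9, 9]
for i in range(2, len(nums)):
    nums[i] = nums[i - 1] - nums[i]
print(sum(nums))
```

i=2: nums[2] = 7-6 = 1 → [9, 7, 1, 9, 9]
i=3: nums[3] = 1-9 = -8 → [9, 7, 1, -8, 9]
i=4: nums[4] = (-8)-9 = -17 → [9, 7, 1, -8, -17]
sum = -8

-8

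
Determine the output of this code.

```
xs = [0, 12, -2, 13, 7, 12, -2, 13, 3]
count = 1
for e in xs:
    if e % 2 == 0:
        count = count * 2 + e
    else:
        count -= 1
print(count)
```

132

e=0: even, count = 1*2+0 = 2
e=12: even, count = 2*2+12 = 16
e=-2: even, count = 16*2+(-2) = 30
e=13: not even, count = 30-1 = 29
e=7: not even, count = 29-1 = 28
e=12: even, count = 28*2+12 = 68
e=-2: even, count = 68*2+(-2) = 134
e=13: not even, count = 134-1 = 133
e=3: not even, count = 133-1 = 132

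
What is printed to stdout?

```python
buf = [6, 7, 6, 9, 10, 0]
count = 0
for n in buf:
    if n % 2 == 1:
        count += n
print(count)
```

16

n=6: not odd
n=7: odd, count = 0+7 = 7
n=6: not odd
n=9: odd, count = 7+9 = 16
n=10: not odd
n=0: not odd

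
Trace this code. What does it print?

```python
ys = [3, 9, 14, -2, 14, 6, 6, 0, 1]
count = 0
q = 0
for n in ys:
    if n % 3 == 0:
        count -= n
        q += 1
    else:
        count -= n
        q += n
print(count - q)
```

n=3: %3==0, count = 0-3 = -3; q=1
n=9: %3==0, count = (-3)-9 = -12; q=2
n=14: not %3==0, count = (-12)-14 = -26; q=16
n=-2: not %3==0, count = (-26)-(-2) = -24; q=14
n=14: not %3==0, count = (-24)-14 = -38; q=28
n=6: %3==0, count = (-38)-6 = -44; q=29
n=6: %3==0, count = (-44)-6 = -50; q=30
n=0: %3==0, count = (-50)-0 = -50; q=31
n=1: not %3==0, count = (-50)-1 = -51; q=32
count-q = (-51)-32 = -83

-83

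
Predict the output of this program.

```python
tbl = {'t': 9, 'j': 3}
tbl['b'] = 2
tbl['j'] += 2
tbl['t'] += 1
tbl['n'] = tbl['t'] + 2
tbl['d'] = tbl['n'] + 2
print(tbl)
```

tbl['b'] = 2 → {'t': 9, 'j': 3, 'b': 2}
tbl['j'] = 3+2 = 5 → {'t': 9, 'j': 5, 'b': 2}
tbl['t'] = 9+1 = 10 → {'t': 10, 'j': 5, 'b': 2}
tbl['n'] = tbl['t']+2 = 12 → {'t': 10, 'j': 5, 'b': 2, 'n': 12}
tbl['d'] = tbl['n']+2 = 14 → {'t': 10, 'j': 5, 'b': 2, 'n': 12, 'd': 14}

{'t': 10, 'j': 5, 'b': 2, 'n': 12, 'd': 14}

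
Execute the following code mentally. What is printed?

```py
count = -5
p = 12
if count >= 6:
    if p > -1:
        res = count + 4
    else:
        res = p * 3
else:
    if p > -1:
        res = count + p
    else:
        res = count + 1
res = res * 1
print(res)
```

7

count=-5, p=12
count >= 6 is False; p > -1 is True
→ res = count + p = 7
res = 7*1 = 7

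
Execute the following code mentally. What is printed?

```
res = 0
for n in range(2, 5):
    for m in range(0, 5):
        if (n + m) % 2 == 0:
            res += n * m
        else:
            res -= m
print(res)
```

34

n=2,m=0: even sum, res = 0+0 = 0
n=2,m=1: odd sum, res = 0-1 = -1
n=2,m=2: even sum, res = (-1)+4 = 3
n=2,m=3: odd sum, res = 3-3 = 0
n=2,m=4: even sum, res = 0+8 = 8
n=3,m=0: odd sum, res = 8-0 = 8
n=3,m=1: even sum, res = 8+3 = 11
n=3,m=2: odd sum, res = 11-2 = 9
n=3,m=3: even sum, res = 9+9 = 18
n=3,m=4: odd sum, res = 18-4 = 14
n=4,m=0: even sum, res = 14+0 = 14
n=4,m=1: odd sum, res = 14-1 = 13
n=4,m=2: even sum, res = 13+8 = 21
n=4,m=3: odd sum, res = 21-3 = 18
n=4,m=4: even sum, res = 18+16 = 34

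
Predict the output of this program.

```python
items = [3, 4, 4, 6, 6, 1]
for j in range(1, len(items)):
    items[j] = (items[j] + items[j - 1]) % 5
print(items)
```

j=1: items[1] = (4+3)%5 = 2 → [3, 2, 4, 6, 6, 1]
j=2: items[2] = (4+2)%5 = 1 → [3, 2, 1, 6, 6, 1]
j=3: items[3] = (6+1)%5 = 2 → [3, 2, 1, 2, 6, 1]
j=4: items[4] = (6+2)%5 = 3 → [3, 2, 1, 2, 3, 1]
j=5: items[5] = (1+3)%5 = 4 → [3, 2, 1, 2, 3, 4]

[3, 2, 1, 2, 3, 4]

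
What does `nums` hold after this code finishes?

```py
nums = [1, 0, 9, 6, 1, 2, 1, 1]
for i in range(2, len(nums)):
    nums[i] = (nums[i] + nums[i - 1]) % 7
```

i=2: nums[2] = (9+0)%7 = 2 → [1, 0, 2, 6, 1, 2, 1, 1]
i=3: nums[3] = (6+2)%7 = 1 → [1, 0, 2, 1, 1, 2, 1, 1]
i=4: nums[4] = (1+1)%7 = 2 → [1, 0, 2, 1, 2, 2, 1, 1]
i=5: nums[5] = (2+2)%7 = 4 → [1, 0, 2, 1, 2, 4, 1, 1]
i=6: nums[6] = (1+4)%7 = 5 → [1, 0, 2, 1, 2, 4, 5, 1]
i=7: nums[7] = (1+5)%7 = 6 → [1, 0, 2, 1, 2, 4, 5, 6]

[1, 0, 2, 1, 2, 4, 5, 6]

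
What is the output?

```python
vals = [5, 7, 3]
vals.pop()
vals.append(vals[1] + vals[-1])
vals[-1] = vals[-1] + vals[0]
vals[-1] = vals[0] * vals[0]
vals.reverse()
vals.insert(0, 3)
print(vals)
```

pop() removes 3 → [5, 7]
append vals[1]+vals[-1] = 7+7 = 14 → [5, 7, 14]
vals[-1] = vals[-1]+vals[0] = 14+5 = 19 → [5, 7, 19]
vals[-1] = vals[0]*vals[0] = 5*5 = 25 → [5, 7, 25]
reverse → [25, 7, 5]
insert 3 at 0 → [3, 25, 7, 5]

[3, 25, 7, 5]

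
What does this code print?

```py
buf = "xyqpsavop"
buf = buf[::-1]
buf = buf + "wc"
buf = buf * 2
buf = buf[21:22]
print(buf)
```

c

reverse → 'povaspqyx'
+ 'wc' → 'povaspqyxwc'
repeat ×2 → 'povaspqyxwcpovaspqyxwc'
slice [21:22] → 'c'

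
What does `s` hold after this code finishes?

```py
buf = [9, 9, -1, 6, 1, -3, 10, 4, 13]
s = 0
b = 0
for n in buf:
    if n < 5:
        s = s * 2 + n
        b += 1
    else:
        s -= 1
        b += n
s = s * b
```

-2499

n=9: not <5, s = 0-1 = -1; b=9
n=9: not <5, s = (-1)-1 = -2; b=18
n=-1: <5, s = (-2)*2+(-1) = -5; b=19
n=6: not <5, s = (-5)-1 = -6; b=25
n=1: <5, s = (-6)*2+1 = -11; b=26
n=-3: <5, s = (-11)*2+(-3) = -25; b=27
n=10: not <5, s = (-25)-1 = -26; b=37
n=4: <5, s = (-26)*2+4 = -48; b=38
n=13: not <5, s = (-48)-1 = -49; b=51
s*b = (-49)*51 = -2499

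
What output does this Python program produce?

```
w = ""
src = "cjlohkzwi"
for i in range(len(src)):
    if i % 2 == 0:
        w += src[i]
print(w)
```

i=0: add 'c' → 'c'
i=1: skip
i=2: add 'l' → 'cl'
i=3: skip
i=4: add 'h' → 'clh'
i=5: skip
i=6: add 'z' → 'clhz'
i=7: skip
i=8: add 'i' → 'clhzi'

clhzi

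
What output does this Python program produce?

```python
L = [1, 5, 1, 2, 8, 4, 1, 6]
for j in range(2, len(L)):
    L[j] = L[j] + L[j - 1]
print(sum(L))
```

104

j=2: L[2] = 1+5 = 6 → [1, 5, 6, 2, 8, 4, 1, 6]
j=3: L[3] = 2+6 = 8 → [1, 5, 6, 8, 8, 4, 1, 6]
j=4: L[4] = 8+8 = 16 → [1, 5, 6, 8, 16, 4, 1, 6]
j=5: L[5] = 4+16 = 20 → [1, 5, 6, 8, 16, 20, 1, 6]
j=6: L[6] = 1+20 = 21 → [1, 5, 6, 8, 16, 20, 21, 6]
j=7: L[7] = 6+21 = 27 → [1, 5, 6, 8, 16, 20, 21, 27]
sum = 104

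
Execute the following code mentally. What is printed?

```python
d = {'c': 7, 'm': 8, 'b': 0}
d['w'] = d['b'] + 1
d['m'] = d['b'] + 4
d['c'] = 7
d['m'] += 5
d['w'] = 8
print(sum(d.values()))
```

d['w'] = d['b']+1 = 1 → {'c': 7, 'm': 8, 'b': 0, 'w': 1}
d['m'] = d['b']+4 = 4 → {'c': 7, 'm': 4, 'b': 0, 'w': 1}
d['c'] = 7 → {'c': 7, 'm': 4, 'b': 0, 'w': 1}
d['m'] = 4+5 = 9 → {'c': 7, 'm': 9, 'b': 0, 'w': 1}
d['w'] = 8 → {'c': 7, 'm': 9, 'b': 0, 'w': 8}
sum of values = 24

24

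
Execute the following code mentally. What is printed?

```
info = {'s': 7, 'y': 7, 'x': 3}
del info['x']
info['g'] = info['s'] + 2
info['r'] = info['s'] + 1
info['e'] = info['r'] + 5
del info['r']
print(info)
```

{'s': 7, 'y': 7, 'g': 9, 'e': 13}

del 'x' → {'s': 7, 'y': 7}
info['g'] = info['s']+2 = 9 → {'s': 7, 'y': 7, 'g': 9}
info['r'] = info['s']+1 = 8 → {'s': 7, 'y': 7, 'g': 9, 'r': 8}
info['e'] = info['r']+5 = 13 → {'s': 7, 'y': 7, 'g': 9, 'r': 8, 'e': 13}
del 'r' → {'s': 7, 'y': 7, 'g': 9, 'e': 13}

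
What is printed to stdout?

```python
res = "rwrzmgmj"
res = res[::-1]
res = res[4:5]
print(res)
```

reverse → 'jmgmzrwr'
slice [4:5] → 'z'

z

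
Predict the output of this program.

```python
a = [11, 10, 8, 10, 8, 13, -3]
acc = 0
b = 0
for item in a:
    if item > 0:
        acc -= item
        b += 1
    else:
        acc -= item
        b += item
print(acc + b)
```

-54

item=11: >0, acc = 0-11 = -11; b=1
item=10: >0, acc = (-11)-10 = -21; b=2
item=8: >0, acc = (-21)-8 = -29; b=3
item=10: >0, acc = (-29)-10 = -39; b=4
item=8: >0, acc = (-39)-8 = -47; b=5
item=13: >0, acc = (-47)-13 = -60; b=6
item=-3: not >0, acc = (-60)-(-3) = -57; b=3
acc+b = (-57)+3 = -54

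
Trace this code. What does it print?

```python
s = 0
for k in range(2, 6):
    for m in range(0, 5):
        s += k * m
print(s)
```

140

k=2,m=0: s = 0+0 = 0
k=2,m=1: s = 0+2 = 2
k=2,m=2: s = 2+4 = 6
k=2,m=3: s = 6+6 = 12
k=2,m=4: s = 12+8 = 20
k=3,m=0: s = 20+0 = 20
k=3,m=1: s = 20+3 = 23
k=3,m=2: s = 23+6 = 29
k=3,m=3: s = 29+9 = 38
k=3,m=4: s = 38+12 = 50
k=4,m=0: s = 50+0 = 50
k=4,m=1: s = 50+4 = 54
k=4,m=2: s = 54+8 = 62
k=4,m=3: s = 62+12 = 74
k=4,m=4: s = 74+16 = 90
k=5,m=0: s = 90+0 = 90
k=5,m=1: s = 90+5 = 95
k=5,m=2: s = 95+10 = 105
k=5,m=3: s = 105+15 = 120
k=5,m=4: s = 120+20 = 140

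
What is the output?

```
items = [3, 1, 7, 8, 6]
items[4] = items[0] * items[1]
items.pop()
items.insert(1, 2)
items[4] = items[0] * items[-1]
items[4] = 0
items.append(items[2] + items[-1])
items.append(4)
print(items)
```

[3, 2, 1, 7, 0, 1, 4]

items[4] = items[0]*items[1] = 3*1 = 3 → [3, 1, 7, 8, 3]
pop() removes 3 → [3, 1, 7, 8]
insert 2 at 1 → [3, 2, 1, 7, 8]
items[4] = items[0]*items[-1] = 3*8 = 24 → [3, 2, 1, 7, 24]
items[4] = 0 → [3, 2, 1, 7, 0]
append items[2]+items[-1] = 1+0 = 1 → [3, 2, 1, 7, 0, 1]
append 4 → [3, 2, 1, 7, 0, 1, 4]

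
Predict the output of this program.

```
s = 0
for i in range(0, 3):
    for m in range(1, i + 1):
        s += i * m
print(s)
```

7

i=1,m=1: s = 0+1 = 1
i=2,m=1: s = 1+2 = 3
i=2,m=2: s = 3+4 = 7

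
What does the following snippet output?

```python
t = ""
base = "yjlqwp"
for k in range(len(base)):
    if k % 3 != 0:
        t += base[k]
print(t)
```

jlwp

k=0: skip
k=1: add 'j' → 'j'
k=2: add 'l' → 'jl'
k=3: skip
k=4: add 'w' → 'jlw'
k=5: add 'p' → 'jlwp'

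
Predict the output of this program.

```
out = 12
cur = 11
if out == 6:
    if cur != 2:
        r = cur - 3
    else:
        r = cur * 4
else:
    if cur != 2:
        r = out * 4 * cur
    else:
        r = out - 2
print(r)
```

528

out=12, cur=11
out == 6 is False; cur != 2 is True
→ r = out * 4 * cur = 528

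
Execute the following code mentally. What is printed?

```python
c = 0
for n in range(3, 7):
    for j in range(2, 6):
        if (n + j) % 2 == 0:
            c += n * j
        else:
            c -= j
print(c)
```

n=3,j=2: odd sum, c = 0-2 = -2
n=3,j=3: even sum, c = (-2)+9 = 7
n=3,j=4: odd sum, c = 7-4 = 3
n=3,j=5: even sum, c = 3+15 = 18
n=4,j=2: even sum, c = 18+8 = 26
n=4,j=3: odd sum, c = 26-3 = 23
n=4,j=4: even sum, c = 23+16 = 39
n=4,j=5: odd sum, c = 39-5 = 34
n=5,j=2: odd sum, c = 34-2 = 32
n=5,j=3: even sum, c = 32+15 = 47
n=5,j=4: odd sum, c = 47-4 = 43
n=5,j=5: even sum, c = 43+25 = 68
n=6,j=2: even sum, c = 68+12 = 80
n=6,j=3: odd sum, c = 80-3 = 77
n=6,j=4: even sum, c = 77+24 = 101
n=6,j=5: odd sum, c = 101-5 = 96

96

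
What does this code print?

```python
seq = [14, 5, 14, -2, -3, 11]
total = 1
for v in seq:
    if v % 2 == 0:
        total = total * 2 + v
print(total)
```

v=14: even, total = 1*2+14 = 16
v=5: not even
v=14: even, total = 16*2+14 = 46
v=-2: even, total = 46*2+(-2) = 90
v=-3: not even
v=11: not even

90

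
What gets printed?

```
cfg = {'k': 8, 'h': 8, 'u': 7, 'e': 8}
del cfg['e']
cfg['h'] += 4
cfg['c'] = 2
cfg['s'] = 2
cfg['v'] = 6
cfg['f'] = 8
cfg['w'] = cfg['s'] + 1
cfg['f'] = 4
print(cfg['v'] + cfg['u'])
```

del 'e' → {'k': 8, 'h': 8, 'u': 7}
cfg['h'] = 8+4 = 12 → {'k': 8, 'h': 12, 'u': 7}
cfg['c'] = 2 → {'k': 8, 'h': 12, 'u': 7, 'c': 2}
cfg['s'] = 2 → {'k': 8, 'h': 12, 'u': 7, 'c': 2, 's': 2}
cfg['v'] = 6 → {'k': 8, 'h': 12, 'u': 7, 'c': 2, 's': 2, 'v': 6}
cfg['f'] = 8 → {'k': 8, 'h': 12, 'u': 7, 'c': 2, 's': 2, 'v': 6, 'f': 8}
cfg['w'] = cfg['s']+1 = 3 → {'k': 8, 'h': 12, 'u': 7, 'c': 2, 's': 2, 'v': 6, 'f': 8, 'w': 3}
cfg['f'] = 4 → {'k': 8, 'h': 12, 'u': 7, 'c': 2, 's': 2, 'v': 6, 'f': 4, 'w': 3}
cfg['v']+cfg['u'] = 6+7 = 13

13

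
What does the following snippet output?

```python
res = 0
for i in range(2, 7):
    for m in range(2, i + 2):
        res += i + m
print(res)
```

165

i=2,m=2: res = 0+4 = 4
i=2,m=3: res = 4+5 = 9
i=3,m=2: res = 9+5 = 14
i=3,m=3: res = 14+6 = 20
i=3,m=4: res = 20+7 = 27
i=4,m=2: res = 27+6 = 33
i=4,m=3: res = 33+7 = 40
i=4,m=4: res = 40+8 = 48
i=4,m=5: res = 48+9 = 57
i=5,m=2: res = 57+7 = 64
i=5,m=3: res = 64+8 = 72
i=5,m=4: res = 72+9 = 81
i=5,m=5: res = 81+10 = 91
i=5,m=6: res = 91+11 = 102
i=6,m=2: res = 102+8 = 110
i=6,m=3: res = 110+9 = 119
i=6,m=4: res = 119+10 = 129
i=6,m=5: res = 129+11 = 140
i=6,m=6: res = 140+12 = 152
i=6,m=7: res = 152+13 = 165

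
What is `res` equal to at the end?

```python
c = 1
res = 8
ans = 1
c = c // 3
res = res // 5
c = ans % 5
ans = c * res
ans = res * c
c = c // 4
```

c = 1//3 = 0
res = 8//5 = 1
c = 1%5 = 1
ans = 1*1 = 1
ans = 1*1 = 1
c = 1//4 = 0

1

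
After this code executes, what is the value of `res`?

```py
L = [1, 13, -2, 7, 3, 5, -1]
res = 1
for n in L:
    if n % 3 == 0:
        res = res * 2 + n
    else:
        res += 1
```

15

n=1: not %3==0, res = 1+1 = 2
n=13: not %3==0, res = 2+1 = 3
n=-2: not %3==0, res = 3+1 = 4
n=7: not %3==0, res = 4+1 = 5
n=3: %3==0, res = 5*2+3 = 13
n=5: not %3==0, res = 13+1 = 14
n=-1: not %3==0, res = 14+1 = 15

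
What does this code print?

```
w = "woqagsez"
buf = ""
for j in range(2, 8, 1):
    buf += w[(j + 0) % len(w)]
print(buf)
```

j=2: add w[2]='q' → 'q'
j=3: add w[3]='a' → 'qa'
j=4: add w[4]='g' → 'qag'
j=5: add w[5]='s' → 'qags'
j=6: add w[6]='e' → 'qagse'
j=7: add w[7]='z' → 'qagsez'

qagsez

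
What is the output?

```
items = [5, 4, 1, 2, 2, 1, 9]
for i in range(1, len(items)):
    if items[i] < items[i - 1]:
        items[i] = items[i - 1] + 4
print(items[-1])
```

i=1: 4<5, items[1] = 5+4 = 9 → [5, 9, 1, 2, 2, 1, 9]
i=2: 1<9, items[2] = 9+4 = 13 → [5, 9, 13, 2, 2, 1, 9]
i=3: 2<13, items[3] = 13+4 = 17 → [5, 9, 13, 17, 2, 1, 9]
i=4: 2<17, items[4] = 17+4 = 21 → [5, 9, 13, 17, 21, 1, 9]
i=5: 1<21, items[5] = 21+4 = 25 → [5, 9, 13, 17, 21, 25, 9]
i=6: 9<25, items[6] = 25+4 = 29 → [5, 9, 13, 17, 21, 25, 29]

29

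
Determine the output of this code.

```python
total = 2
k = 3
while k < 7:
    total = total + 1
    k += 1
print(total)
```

k=3: total = 2+1 = 3
k=4: total = 3+1 = 4
k=5: total = 4+1 = 5
k=6: total = 5+1 = 6

6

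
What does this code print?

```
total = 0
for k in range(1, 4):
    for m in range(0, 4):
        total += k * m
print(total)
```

k=1,m=0: total = 0+0 = 0
k=1,m=1: total = 0+1 = 1
k=1,m=2: total = 1+2 = 3
k=1,m=3: total = 3+3 = 6
k=2,m=0: total = 6+0 = 6
k=2,m=1: total = 6+2 = 8
k=2,m=2: total = 8+4 = 12
k=2,m=3: total = 12+6 = 18
k=3,m=0: total = 18+0 = 18
k=3,m=1: total = 18+3 = 21
k=3,m=2: total = 21+6 = 27
k=3,m=3: total = 27+9 = 36

36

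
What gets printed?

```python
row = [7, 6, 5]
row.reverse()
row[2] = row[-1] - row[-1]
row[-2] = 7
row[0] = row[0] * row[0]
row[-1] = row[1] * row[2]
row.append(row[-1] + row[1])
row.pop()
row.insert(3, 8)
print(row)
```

reverse → [5, 6, 7]
row[2] = row[-1]-row[-1] = 7-7 = 0 → [5, 6, 0]
row[-2] = 7 → [5, 7, 0]
row[0] = row[0]*row[0] = 5*5 = 25 → [25, 7, 0]
row[-1] = row[1]*row[2] = 7*0 = 0 → [25, 7, 0]
append row[-1]+row[1] = 0+7 = 7 → [25, 7, 0, 7]
pop() removes 7 → [25, 7, 0]
insert 8 at 3 → [25, 7, 0, 8]

[25, 7, 0, 8]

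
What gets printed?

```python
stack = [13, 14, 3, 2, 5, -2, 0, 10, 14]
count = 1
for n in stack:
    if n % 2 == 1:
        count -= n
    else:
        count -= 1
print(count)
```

n=13: odd, count = 1-13 = -12
n=14: not odd, count = (-12)-1 = -13
n=3: odd, count = (-13)-3 = -16
n=2: not odd, count = (-16)-1 = -17
n=5: odd, count = (-17)-5 = -22
n=-2: not odd, count = (-22)-1 = -23
n=0: not odd, count = (-23)-1 = -24
n=10: not odd, count = (-24)-1 = -25
n=14: not odd, count = (-25)-1 = -26

-26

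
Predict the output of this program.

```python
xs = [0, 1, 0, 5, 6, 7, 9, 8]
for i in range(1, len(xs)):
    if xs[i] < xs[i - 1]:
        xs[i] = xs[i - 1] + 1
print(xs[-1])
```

i=1: 1>=0, unchanged → [0, 1, 0, 5, 6, 7, 9, 8]
i=2: 0<1, xs[2] = 1+1 = 2 → [0, 1, 2, 5, 6, 7, 9, 8]
i=3: 5>=2, unchanged → [0, 1, 2, 5, 6, 7, 9, 8]
i=4: 6>=5, unchanged → [0, 1, 2, 5, 6, 7, 9, 8]
i=5: 7>=6, unchanged → [0, 1, 2, 5, 6, 7, 9, 8]
i=6: 9>=7, unchanged → [0, 1, 2, 5, 6, 7, 9, 8]
i=7: 8<9, xs[7] = 9+1 = 10 → [0, 1, 2, 5, 6, 7, 9, 10]

10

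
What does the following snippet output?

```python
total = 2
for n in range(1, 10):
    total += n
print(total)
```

47

n=1: total = 2+1 = 3
n=2: total = 3+2 = 5
n=3: total = 5+3 = 8
n=4: total = 8+4 = 12
n=5: total = 12+5 = 17
n=6: total = 17+6 = 23
n=7: total = 23+7 = 30
n=8: total = 30+8 = 38
n=9: total = 38+9 = 47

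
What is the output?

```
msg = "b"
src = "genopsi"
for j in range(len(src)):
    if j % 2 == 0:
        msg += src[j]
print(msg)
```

bgnpi

j=0: add 'g' → 'bg'
j=1: skip
j=2: add 'n' → 'bgn'
j=3: skip
j=4: add 'p' → 'bgnp'
j=5: skip
j=6: add 'i' → 'bgnpi'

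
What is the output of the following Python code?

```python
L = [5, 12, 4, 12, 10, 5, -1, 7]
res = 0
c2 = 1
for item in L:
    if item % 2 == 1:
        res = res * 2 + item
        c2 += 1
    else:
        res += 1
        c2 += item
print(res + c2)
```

item=5: odd, res = 0*2+5 = 5; c2=2
item=12: not odd, res = 5+1 = 6; c2=14
item=4: not odd, res = 6+1 = 7; c2=18
item=12: not odd, res = 7+1 = 8; c2=30
item=10: not odd, res = 8+1 = 9; c2=40
item=5: odd, res = 9*2+5 = 23; c2=41
item=-1: odd, res = 23*2+(-1) = 45; c2=42
item=7: odd, res = 45*2+7 = 97; c2=43
res+c2 = 97+43 = 140

140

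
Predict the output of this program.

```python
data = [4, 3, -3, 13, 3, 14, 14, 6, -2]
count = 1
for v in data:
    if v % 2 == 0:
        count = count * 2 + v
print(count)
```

v=4: even, count = 1*2+4 = 6
v=3: not even
v=-3: not even
v=13: not even
v=3: not even
v=14: even, count = 6*2+14 = 26
v=14: even, count = 26*2+14 = 66
v=6: even, count = 66*2+6 = 138
v=-2: even, count = 138*2+(-2) = 274

274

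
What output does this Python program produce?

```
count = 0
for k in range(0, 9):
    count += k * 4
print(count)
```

k=0: count = 0+0*4 = 0
k=1: count = 0+1*4 = 4
k=2: count = 4+2*4 = 12
k=3: count = 12+3*4 = 24
k=4: count = 24+4*4 = 40
k=5: count = 40+5*4 = 60
k=6: count = 60+6*4 = 84
k=7: count = 84+7*4 = 112
k=8: count = 112+8*4 = 144

144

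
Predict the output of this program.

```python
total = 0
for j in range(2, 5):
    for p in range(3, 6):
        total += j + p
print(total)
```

j=2,p=3: total = 0+5 = 5
j=2,p=4: total = 5+6 = 11
j=2,p=5: total = 11+7 = 18
j=3,p=3: total = 18+6 = 24
j=3,p=4: total = 24+7 = 31
j=3,p=5: total = 31+8 = 39
j=4,p=3: total = 39+7 = 46
j=4,p=4: total = 46+8 = 54
j=4,p=5: total = 54+9 = 63

63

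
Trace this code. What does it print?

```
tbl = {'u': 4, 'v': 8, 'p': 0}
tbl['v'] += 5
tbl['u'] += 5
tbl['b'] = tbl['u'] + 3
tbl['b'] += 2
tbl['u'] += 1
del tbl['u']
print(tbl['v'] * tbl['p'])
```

tbl['v'] = 8+5 = 13 → {'u': 4, 'v': 13, 'p': 0}
tbl['u'] = 4+5 = 9 → {'u': 9, 'v': 13, 'p': 0}
tbl['b'] = tbl['u']+3 = 12 → {'u': 9, 'v': 13, 'p': 0, 'b': 12}
tbl['b'] = 12+2 = 14 → {'u': 9, 'v': 13, 'p': 0, 'b': 14}
tbl['u'] = 9+1 = 10 → {'u': 10, 'v': 13, 'p': 0, 'b': 14}
del 'u' → {'v': 13, 'p': 0, 'b': 14}
tbl['v']*tbl['p'] = 13*0 = 0

0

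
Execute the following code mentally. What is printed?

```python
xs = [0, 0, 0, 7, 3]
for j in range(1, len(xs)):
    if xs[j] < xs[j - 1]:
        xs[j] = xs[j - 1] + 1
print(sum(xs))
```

15

j=1: 0>=0, unchanged → [0, 0, 0, 7, 3]
j=2: 0>=0, unchanged → [0, 0, 0, 7, 3]
j=3: 7>=0, unchanged → [0, 0, 0, 7, 3]
j=4: 3<7, xs[4] = 7+1 = 8 → [0, 0, 0, 7, 8]
sum = 15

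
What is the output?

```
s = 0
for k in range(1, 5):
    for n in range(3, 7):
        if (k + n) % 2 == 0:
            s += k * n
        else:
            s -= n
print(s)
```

56

k=1,n=3: even sum, s = 0+3 = 3
k=1,n=4: odd sum, s = 3-4 = -1
k=1,n=5: even sum, s = (-1)+5 = 4
k=1,n=6: odd sum, s = 4-6 = -2
k=2,n=3: odd sum, s = (-2)-3 = -5
k=2,n=4: even sum, s = (-5)+8 = 3
k=2,n=5: odd sum, s = 3-5 = -2
k=2,n=6: even sum, s = (-2)+12 = 10
k=3,n=3: even sum, s = 10+9 = 19
k=3,n=4: odd sum, s = 19-4 = 15
k=3,n=5: even sum, s = 15+15 = 30
k=3,n=6: odd sum, s = 30-6 = 24
k=4,n=3: odd sum, s = 24-3 = 21
k=4,n=4: even sum, s = 21+16 = 37
k=4,n=5: odd sum, s = 37-5 = 32
k=4,n=6: even sum, s = 32+24 = 56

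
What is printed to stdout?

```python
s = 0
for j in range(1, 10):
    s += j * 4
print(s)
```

180

j=1: s = 0+1*4 = 4
j=2: s = 4+2*4 = 12
j=3: s = 12+3*4 = 24
j=4: s = 24+4*4 = 40
j=5: s = 40+5*4 = 60
j=6: s = 60+6*4 = 84
j=7: s = 84+7*4 = 112
j=8: s = 112+8*4 = 144
j=9: s = 144+9*4 = 180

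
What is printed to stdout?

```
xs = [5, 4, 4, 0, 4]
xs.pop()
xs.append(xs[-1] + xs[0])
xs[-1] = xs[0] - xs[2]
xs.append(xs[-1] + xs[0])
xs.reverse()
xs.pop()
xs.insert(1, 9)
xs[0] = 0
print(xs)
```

[0, 9, 1, 0, 4, 4]

pop() removes 4 → [5, 4, 4, 0]
append xs[-1]+xs[0] = 0+5 = 5 → [5, 4, 4, 0, 5]
xs[-1] = xs[0]-xs[2] = 5-4 = 1 → [5, 4, 4, 0, 1]
append xs[-1]+xs[0] = 1+5 = 6 → [5, 4, 4, 0, 1, 6]
reverse → [6, 1, 0, 4, 4, 5]
pop() removes 5 → [6, 1, 0, 4, 4]
insert 9 at 1 → [6, 9, 1, 0, 4, 4]
xs[0] = 0 → [0, 9, 1, 0, 4, 4]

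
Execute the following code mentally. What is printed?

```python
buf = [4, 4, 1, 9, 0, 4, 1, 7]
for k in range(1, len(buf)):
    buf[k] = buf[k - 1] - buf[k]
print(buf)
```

k=1: buf[1] = 4-4 = 0 → [4, 0, 1, 9, 0, 4, 1, 7]
k=2: buf[2] = 0-1 = -1 → [4, 0, -1, 9, 0, 4, 1, 7]
k=3: buf[3] = (-1)-9 = -10 → [4, 0, -1, -10, 0, 4, 1, 7]
k=4: buf[4] = (-10)-0 = -10 → [4, 0, -1, -10, -10, 4, 1, 7]
k=5: buf[5] = (-10)-4 = -14 → [4, 0, -1, -10, -10, -14, 1, 7]
k=6: buf[6] = (-14)-1 = -15 → [4, 0, -1, -10, -10, -14, -15, 7]
k=7: buf[7] = (-15)-7 = -22 → [4, 0, -1, -10, -10, -14, -15, -22]

[4, 0, -1, -10, -10, -14, -15, -22]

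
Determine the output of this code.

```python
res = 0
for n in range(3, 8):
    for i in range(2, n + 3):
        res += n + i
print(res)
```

n=3,i=2: res = 0+5 = 5
n=3,i=3: res = 5+6 = 11
n=3,i=4: res = 11+7 = 18
n=3,i=5: res = 18+8 = 26
n=4,i=2: res = 26+6 = 32
n=4,i=3: res = 32+7 = 39
n=4,i=4: res = 39+8 = 47
n=4,i=5: res = 47+9 = 56
n=4,i=6: res = 56+10 = 66
n=5,i=2: res = 66+7 = 73
n=5,i=3: res = 73+8 = 81
n=5,i=4: res = 81+9 = 90
n=5,i=5: res = 90+10 = 100
n=5,i=6: res = 100+11 = 111
n=5,i=7: res = 111+12 = 123
n=6,i=2: res = 123+8 = 131
n=6,i=3: res = 131+9 = 140
n=6,i=4: res = 140+10 = 150
n=6,i=5: res = 150+11 = 161
n=6,i=6: res = 161+12 = 173
n=6,i=7: res = 173+13 = 186
n=6,i=8: res = 186+14 = 200
n=7,i=2: res = 200+9 = 209
n=7,i=3: res = 209+10 = 219
n=7,i=4: res = 219+11 = 230
n=7,i=5: res = 230+12 = 242
n=7,i=6: res = 242+13 = 255
n=7,i=7: res = 255+14 = 269
n=7,i=8: res = 269+15 = 284
n=7,i=9: res = 284+16 = 300

300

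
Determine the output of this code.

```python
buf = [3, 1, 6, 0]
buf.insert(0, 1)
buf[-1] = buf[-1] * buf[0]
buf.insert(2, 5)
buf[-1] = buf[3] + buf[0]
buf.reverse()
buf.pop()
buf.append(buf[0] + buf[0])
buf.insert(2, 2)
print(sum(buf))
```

23

insert 1 at 0 → [1, 3, 1, 6, 0]
buf[-1] = buf[-1]*buf[0] = 0*1 = 0 → [1, 3, 1, 6, 0]
insert 5 at 2 → [1, 3, 5, 1, 6, 0]
buf[-1] = buf[3]+buf[0] = 1+1 = 2 → [1, 3, 5, 1, 6, 2]
reverse → [2, 6, 1, 5, 3, 1]
pop() removes 1 → [2, 6, 1, 5, 3]
append buf[0]+buf[0] = 2+2 = 4 → [2, 6, 1, 5, 3, 4]
insert 2 at 2 → [2, 6, 2, 1, 5, 3, 4]
sum = 23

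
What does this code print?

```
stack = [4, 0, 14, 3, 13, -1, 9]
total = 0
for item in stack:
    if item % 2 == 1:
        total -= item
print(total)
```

item=4: not odd
item=0: not odd
item=14: not odd
item=3: odd, total = 0-3 = -3
item=13: odd, total = (-3)-13 = -16
item=-1: odd, total = (-16)-(-1) = -15
item=9: odd, total = (-15)-9 = -24

-24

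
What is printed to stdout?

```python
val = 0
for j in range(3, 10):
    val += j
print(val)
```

42

j=3: val = 0+3 = 3
j=4: val = 3+4 = 7
j=5: val = 7+5 = 12
j=6: val = 12+6 = 18
j=7: val = 18+7 = 25
j=8: val = 25+8 = 33
j=9: val = 33+9 = 42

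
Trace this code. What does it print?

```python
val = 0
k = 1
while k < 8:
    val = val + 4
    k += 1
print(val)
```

k=1: val = 0+4 = 4
k=2: val = 4+4 = 8
k=3: val = 8+4 = 12
k=4: val = 12+4 = 16
k=5: val = 16+4 = 20
k=6: val = 20+4 = 24
k=7: val = 24+4 = 28

28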